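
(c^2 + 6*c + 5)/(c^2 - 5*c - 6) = (c + 5)/(c - 6)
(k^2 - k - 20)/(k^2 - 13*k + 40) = (k + 4)/(k - 8)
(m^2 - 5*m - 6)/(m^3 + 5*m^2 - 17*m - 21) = (m - 6)/(m^2 + 4*m - 21)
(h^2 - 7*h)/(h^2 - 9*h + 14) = h/(h - 2)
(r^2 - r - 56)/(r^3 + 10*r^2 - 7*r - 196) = (r - 8)/(r^2 + 3*r - 28)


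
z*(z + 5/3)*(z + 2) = z^3 + 11*z^2/3 + 10*z/3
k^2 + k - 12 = (k - 3)*(k + 4)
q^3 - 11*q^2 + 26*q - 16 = (q - 8)*(q - 2)*(q - 1)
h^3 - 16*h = h*(h - 4)*(h + 4)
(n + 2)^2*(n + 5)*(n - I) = n^4 + 9*n^3 - I*n^3 + 24*n^2 - 9*I*n^2 + 20*n - 24*I*n - 20*I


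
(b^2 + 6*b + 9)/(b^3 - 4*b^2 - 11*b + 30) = (b + 3)/(b^2 - 7*b + 10)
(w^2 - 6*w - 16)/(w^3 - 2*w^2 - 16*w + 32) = (w^2 - 6*w - 16)/(w^3 - 2*w^2 - 16*w + 32)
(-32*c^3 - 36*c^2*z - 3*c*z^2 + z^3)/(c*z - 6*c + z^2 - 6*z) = (-32*c^2 - 4*c*z + z^2)/(z - 6)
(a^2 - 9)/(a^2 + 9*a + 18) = (a - 3)/(a + 6)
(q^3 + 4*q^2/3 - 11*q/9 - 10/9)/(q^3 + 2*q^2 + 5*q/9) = (3*q^2 - q - 2)/(q*(3*q + 1))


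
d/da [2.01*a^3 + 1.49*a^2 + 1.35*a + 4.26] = 6.03*a^2 + 2.98*a + 1.35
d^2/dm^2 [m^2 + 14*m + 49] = 2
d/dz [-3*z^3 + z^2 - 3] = z*(2 - 9*z)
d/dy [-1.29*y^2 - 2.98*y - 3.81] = -2.58*y - 2.98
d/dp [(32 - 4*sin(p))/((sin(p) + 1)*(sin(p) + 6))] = 4*(sin(p)^2 - 16*sin(p) - 62)*cos(p)/((sin(p) + 1)^2*(sin(p) + 6)^2)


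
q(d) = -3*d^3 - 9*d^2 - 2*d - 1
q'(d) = -9*d^2 - 18*d - 2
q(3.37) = -224.77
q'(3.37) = -164.87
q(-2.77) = -0.75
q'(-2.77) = -21.20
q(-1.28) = -6.89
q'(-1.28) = 6.29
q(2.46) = -105.05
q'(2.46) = -100.74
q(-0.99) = -4.93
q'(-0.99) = 7.00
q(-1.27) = -6.83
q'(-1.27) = 6.34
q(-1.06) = -5.42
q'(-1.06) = 6.97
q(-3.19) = 11.18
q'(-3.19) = -36.16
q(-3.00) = 5.00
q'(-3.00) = -29.00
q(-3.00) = 5.00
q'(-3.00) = -29.00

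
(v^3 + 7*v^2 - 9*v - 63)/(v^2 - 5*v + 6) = (v^2 + 10*v + 21)/(v - 2)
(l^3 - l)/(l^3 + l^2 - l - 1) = l/(l + 1)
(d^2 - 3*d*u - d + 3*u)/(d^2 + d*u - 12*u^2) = (d - 1)/(d + 4*u)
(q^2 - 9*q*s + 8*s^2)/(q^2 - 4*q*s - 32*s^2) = (q - s)/(q + 4*s)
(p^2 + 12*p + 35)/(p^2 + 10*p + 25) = (p + 7)/(p + 5)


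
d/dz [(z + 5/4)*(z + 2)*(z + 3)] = 3*z^2 + 25*z/2 + 49/4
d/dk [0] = 0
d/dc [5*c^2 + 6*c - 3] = 10*c + 6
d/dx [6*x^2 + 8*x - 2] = 12*x + 8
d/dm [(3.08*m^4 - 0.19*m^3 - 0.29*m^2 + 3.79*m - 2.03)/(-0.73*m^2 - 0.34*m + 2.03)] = (-4.4968*m^5 - 3.0029*m^4 + 25.1388*m^3 + 1.7082*m^2 - 4.1412*m + 7.0035)/(0.5329*m^4 + 0.4964*m^3 - 2.8482*m^2 - 1.3804*m + 4.1209)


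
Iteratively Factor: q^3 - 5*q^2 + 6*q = (q - 3)*(q^2 - 2*q) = q*(q - 3)*(q - 2)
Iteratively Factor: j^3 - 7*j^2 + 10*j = (j - 5)*(j^2 - 2*j) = j*(j - 5)*(j - 2)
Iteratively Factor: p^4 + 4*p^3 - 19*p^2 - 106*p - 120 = (p + 3)*(p^3 + p^2 - 22*p - 40) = (p - 5)*(p + 3)*(p^2 + 6*p + 8) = (p - 5)*(p + 2)*(p + 3)*(p + 4)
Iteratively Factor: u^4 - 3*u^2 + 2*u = (u + 2)*(u^3 - 2*u^2 + u) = u*(u + 2)*(u^2 - 2*u + 1) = u*(u - 1)*(u + 2)*(u - 1)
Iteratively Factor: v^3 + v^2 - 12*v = (v - 3)*(v^2 + 4*v) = (v - 3)*(v + 4)*(v)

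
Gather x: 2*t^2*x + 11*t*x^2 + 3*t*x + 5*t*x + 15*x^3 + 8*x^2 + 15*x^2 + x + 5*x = 15*x^3 + x^2*(11*t + 23) + x*(2*t^2 + 8*t + 6)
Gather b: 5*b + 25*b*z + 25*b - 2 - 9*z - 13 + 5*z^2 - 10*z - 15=b*(25*z + 30) + 5*z^2 - 19*z - 30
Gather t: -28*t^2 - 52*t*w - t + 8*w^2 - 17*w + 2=-28*t^2 + t*(-52*w - 1) + 8*w^2 - 17*w + 2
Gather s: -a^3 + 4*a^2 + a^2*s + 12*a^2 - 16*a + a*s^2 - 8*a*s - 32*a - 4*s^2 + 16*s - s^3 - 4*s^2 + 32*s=-a^3 + 16*a^2 - 48*a - s^3 + s^2*(a - 8) + s*(a^2 - 8*a + 48)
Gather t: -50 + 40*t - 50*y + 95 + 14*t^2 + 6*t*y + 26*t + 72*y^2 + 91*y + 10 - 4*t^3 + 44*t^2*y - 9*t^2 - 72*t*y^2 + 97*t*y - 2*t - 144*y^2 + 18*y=-4*t^3 + t^2*(44*y + 5) + t*(-72*y^2 + 103*y + 64) - 72*y^2 + 59*y + 55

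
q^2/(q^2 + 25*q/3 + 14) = 3*q^2/(3*q^2 + 25*q + 42)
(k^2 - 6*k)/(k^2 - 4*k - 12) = k/(k + 2)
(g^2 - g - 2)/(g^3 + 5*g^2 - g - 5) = (g - 2)/(g^2 + 4*g - 5)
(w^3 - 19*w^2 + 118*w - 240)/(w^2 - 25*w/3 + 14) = 3*(w^2 - 13*w + 40)/(3*w - 7)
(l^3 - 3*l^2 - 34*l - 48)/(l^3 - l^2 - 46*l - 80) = (l + 3)/(l + 5)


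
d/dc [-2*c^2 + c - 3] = 1 - 4*c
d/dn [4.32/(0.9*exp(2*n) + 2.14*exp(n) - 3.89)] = (-7.776*exp(n) - 9.2448)*exp(n)/(0.9*exp(2*n) + 2.14*exp(n) - 3.89)^2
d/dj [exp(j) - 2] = exp(j)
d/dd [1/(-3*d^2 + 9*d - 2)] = 3*(2*d - 3)/(3*d^2 - 9*d + 2)^2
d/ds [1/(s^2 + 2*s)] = 2*(-s - 1)/(s^2*(s + 2)^2)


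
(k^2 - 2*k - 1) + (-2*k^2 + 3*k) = -k^2 + k - 1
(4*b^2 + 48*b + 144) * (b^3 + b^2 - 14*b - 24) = 4*b^5 + 52*b^4 + 136*b^3 - 624*b^2 - 3168*b - 3456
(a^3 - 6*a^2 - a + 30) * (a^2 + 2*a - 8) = a^5 - 4*a^4 - 21*a^3 + 76*a^2 + 68*a - 240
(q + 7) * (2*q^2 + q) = 2*q^3 + 15*q^2 + 7*q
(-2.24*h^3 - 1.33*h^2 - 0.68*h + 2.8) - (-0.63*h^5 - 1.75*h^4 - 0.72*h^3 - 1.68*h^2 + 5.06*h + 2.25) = 0.63*h^5 + 1.75*h^4 - 1.52*h^3 + 0.35*h^2 - 5.74*h + 0.55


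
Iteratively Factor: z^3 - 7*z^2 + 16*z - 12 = (z - 3)*(z^2 - 4*z + 4) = (z - 3)*(z - 2)*(z - 2)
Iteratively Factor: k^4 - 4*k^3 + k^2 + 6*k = (k)*(k^3 - 4*k^2 + k + 6) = k*(k + 1)*(k^2 - 5*k + 6) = k*(k - 2)*(k + 1)*(k - 3)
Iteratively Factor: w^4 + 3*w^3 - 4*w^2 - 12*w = (w + 3)*(w^3 - 4*w) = w*(w + 3)*(w^2 - 4) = w*(w - 2)*(w + 3)*(w + 2)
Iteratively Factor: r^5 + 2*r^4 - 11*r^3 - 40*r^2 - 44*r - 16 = (r + 1)*(r^4 + r^3 - 12*r^2 - 28*r - 16) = (r - 4)*(r + 1)*(r^3 + 5*r^2 + 8*r + 4) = (r - 4)*(r + 1)*(r + 2)*(r^2 + 3*r + 2) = (r - 4)*(r + 1)*(r + 2)^2*(r + 1)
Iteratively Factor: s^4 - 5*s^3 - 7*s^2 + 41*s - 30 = (s - 2)*(s^3 - 3*s^2 - 13*s + 15) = (s - 2)*(s - 1)*(s^2 - 2*s - 15) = (s - 2)*(s - 1)*(s + 3)*(s - 5)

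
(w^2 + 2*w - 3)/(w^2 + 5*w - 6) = (w + 3)/(w + 6)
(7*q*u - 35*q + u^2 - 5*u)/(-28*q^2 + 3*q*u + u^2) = (5 - u)/(4*q - u)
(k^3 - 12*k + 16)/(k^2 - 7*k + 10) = (k^2 + 2*k - 8)/(k - 5)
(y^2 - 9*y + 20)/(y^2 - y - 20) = (y - 4)/(y + 4)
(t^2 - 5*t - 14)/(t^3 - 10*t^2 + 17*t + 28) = (t + 2)/(t^2 - 3*t - 4)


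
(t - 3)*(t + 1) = t^2 - 2*t - 3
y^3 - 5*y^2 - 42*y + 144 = (y - 8)*(y - 3)*(y + 6)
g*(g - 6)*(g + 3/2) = g^3 - 9*g^2/2 - 9*g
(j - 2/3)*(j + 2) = j^2 + 4*j/3 - 4/3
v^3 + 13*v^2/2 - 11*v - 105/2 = (v - 3)*(v + 5/2)*(v + 7)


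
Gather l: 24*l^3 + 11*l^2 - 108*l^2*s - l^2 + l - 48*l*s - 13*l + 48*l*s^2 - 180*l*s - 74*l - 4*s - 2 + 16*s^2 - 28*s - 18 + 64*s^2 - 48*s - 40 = 24*l^3 + l^2*(10 - 108*s) + l*(48*s^2 - 228*s - 86) + 80*s^2 - 80*s - 60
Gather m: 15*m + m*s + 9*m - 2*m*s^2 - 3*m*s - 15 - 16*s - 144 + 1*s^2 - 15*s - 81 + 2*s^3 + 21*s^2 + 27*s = m*(-2*s^2 - 2*s + 24) + 2*s^3 + 22*s^2 - 4*s - 240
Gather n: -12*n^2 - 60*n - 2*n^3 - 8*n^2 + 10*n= -2*n^3 - 20*n^2 - 50*n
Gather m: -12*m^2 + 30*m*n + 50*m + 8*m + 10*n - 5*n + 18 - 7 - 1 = -12*m^2 + m*(30*n + 58) + 5*n + 10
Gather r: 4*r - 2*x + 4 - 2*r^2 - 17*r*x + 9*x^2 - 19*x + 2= -2*r^2 + r*(4 - 17*x) + 9*x^2 - 21*x + 6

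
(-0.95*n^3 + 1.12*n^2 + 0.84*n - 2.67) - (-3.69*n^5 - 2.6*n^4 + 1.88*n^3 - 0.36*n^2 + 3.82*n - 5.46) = 3.69*n^5 + 2.6*n^4 - 2.83*n^3 + 1.48*n^2 - 2.98*n + 2.79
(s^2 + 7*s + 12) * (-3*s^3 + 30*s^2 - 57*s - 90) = -3*s^5 + 9*s^4 + 117*s^3 - 129*s^2 - 1314*s - 1080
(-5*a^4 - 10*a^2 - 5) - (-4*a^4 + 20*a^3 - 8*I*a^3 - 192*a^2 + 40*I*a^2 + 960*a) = -a^4 - 20*a^3 + 8*I*a^3 + 182*a^2 - 40*I*a^2 - 960*a - 5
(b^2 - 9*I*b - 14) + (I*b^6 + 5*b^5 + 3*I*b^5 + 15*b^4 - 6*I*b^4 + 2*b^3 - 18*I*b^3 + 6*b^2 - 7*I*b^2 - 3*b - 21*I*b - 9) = I*b^6 + 5*b^5 + 3*I*b^5 + 15*b^4 - 6*I*b^4 + 2*b^3 - 18*I*b^3 + 7*b^2 - 7*I*b^2 - 3*b - 30*I*b - 23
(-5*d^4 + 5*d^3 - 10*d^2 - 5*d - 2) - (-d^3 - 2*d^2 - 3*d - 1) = -5*d^4 + 6*d^3 - 8*d^2 - 2*d - 1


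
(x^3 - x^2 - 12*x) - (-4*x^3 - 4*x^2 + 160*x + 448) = 5*x^3 + 3*x^2 - 172*x - 448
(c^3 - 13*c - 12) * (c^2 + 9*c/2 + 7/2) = c^5 + 9*c^4/2 - 19*c^3/2 - 141*c^2/2 - 199*c/2 - 42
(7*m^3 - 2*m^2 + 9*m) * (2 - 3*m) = -21*m^4 + 20*m^3 - 31*m^2 + 18*m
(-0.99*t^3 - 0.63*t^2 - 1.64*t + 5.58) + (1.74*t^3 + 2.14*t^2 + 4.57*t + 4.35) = 0.75*t^3 + 1.51*t^2 + 2.93*t + 9.93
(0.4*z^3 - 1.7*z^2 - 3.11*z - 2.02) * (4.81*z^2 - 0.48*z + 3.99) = 1.924*z^5 - 8.369*z^4 - 12.5471*z^3 - 15.0064*z^2 - 11.4393*z - 8.0598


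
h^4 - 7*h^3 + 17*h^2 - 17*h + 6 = (h - 3)*(h - 2)*(h - 1)^2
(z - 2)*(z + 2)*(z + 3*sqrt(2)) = z^3 + 3*sqrt(2)*z^2 - 4*z - 12*sqrt(2)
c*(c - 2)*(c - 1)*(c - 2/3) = c^4 - 11*c^3/3 + 4*c^2 - 4*c/3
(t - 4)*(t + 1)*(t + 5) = t^3 + 2*t^2 - 19*t - 20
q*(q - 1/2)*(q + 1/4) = q^3 - q^2/4 - q/8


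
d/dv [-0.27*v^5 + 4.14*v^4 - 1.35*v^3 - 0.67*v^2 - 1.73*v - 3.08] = -1.35*v^4 + 16.56*v^3 - 4.05*v^2 - 1.34*v - 1.73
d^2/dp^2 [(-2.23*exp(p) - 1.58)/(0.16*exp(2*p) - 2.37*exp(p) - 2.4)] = (-0.057088*exp(4*p) - 1.007408*exp(3*p) - 3.340512*exp(2*p) + 1.382658*exp(p) - 3.85776)*exp(p)/(0.004096*exp(6*p) - 0.182016*exp(5*p) + 2.511792*exp(4*p) - 7.851573*exp(3*p) - 37.67688*exp(2*p) - 40.9536*exp(p) - 13.824)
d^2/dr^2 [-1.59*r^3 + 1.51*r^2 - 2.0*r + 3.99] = 3.02 - 9.54*r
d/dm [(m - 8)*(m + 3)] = 2*m - 5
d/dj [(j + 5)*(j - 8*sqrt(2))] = 2*j - 8*sqrt(2) + 5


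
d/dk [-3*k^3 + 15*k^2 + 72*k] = -9*k^2 + 30*k + 72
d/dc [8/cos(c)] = 8*sin(c)/cos(c)^2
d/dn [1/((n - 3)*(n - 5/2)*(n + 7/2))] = 4*(-12*n^2 + 16*n + 47)/(16*n^6 - 64*n^5 - 312*n^4 + 1592*n^3 + 529*n^2 - 9870*n + 11025)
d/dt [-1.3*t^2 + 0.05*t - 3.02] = 0.05 - 2.6*t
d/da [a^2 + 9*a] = 2*a + 9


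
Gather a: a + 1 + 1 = a + 2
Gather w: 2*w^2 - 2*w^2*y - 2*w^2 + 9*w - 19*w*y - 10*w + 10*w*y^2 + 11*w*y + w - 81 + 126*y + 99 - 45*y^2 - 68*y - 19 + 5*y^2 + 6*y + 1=-2*w^2*y + w*(10*y^2 - 8*y) - 40*y^2 + 64*y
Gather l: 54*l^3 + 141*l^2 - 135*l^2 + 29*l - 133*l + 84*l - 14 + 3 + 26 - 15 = 54*l^3 + 6*l^2 - 20*l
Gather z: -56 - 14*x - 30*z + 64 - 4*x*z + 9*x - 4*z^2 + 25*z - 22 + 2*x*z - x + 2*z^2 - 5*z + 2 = -6*x - 2*z^2 + z*(-2*x - 10) - 12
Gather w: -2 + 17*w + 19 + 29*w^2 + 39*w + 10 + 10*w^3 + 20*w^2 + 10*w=10*w^3 + 49*w^2 + 66*w + 27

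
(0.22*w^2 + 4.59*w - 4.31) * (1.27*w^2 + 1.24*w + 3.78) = 0.2794*w^4 + 6.1021*w^3 + 1.0495*w^2 + 12.0058*w - 16.2918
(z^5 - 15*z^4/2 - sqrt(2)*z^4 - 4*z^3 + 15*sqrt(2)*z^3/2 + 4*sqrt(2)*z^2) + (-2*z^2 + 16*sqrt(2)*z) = z^5 - 15*z^4/2 - sqrt(2)*z^4 - 4*z^3 + 15*sqrt(2)*z^3/2 - 2*z^2 + 4*sqrt(2)*z^2 + 16*sqrt(2)*z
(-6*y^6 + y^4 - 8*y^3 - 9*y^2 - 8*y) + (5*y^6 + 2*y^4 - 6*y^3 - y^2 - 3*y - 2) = -y^6 + 3*y^4 - 14*y^3 - 10*y^2 - 11*y - 2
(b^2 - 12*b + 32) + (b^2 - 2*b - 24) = 2*b^2 - 14*b + 8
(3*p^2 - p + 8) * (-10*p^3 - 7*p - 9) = -30*p^5 + 10*p^4 - 101*p^3 - 20*p^2 - 47*p - 72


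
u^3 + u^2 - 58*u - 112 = (u - 8)*(u + 2)*(u + 7)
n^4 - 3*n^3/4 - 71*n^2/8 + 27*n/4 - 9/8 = (n - 3)*(n - 1/2)*(n - 1/4)*(n + 3)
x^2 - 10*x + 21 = (x - 7)*(x - 3)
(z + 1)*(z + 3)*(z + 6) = z^3 + 10*z^2 + 27*z + 18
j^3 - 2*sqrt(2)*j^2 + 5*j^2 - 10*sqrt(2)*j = j*(j + 5)*(j - 2*sqrt(2))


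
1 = 1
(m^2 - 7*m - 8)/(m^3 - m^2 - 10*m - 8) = (m - 8)/(m^2 - 2*m - 8)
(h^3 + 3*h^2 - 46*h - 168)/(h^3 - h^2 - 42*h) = (h + 4)/h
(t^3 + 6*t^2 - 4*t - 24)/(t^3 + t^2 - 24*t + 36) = (t + 2)/(t - 3)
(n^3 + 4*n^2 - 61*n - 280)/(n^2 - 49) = (n^2 - 3*n - 40)/(n - 7)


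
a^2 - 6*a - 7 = (a - 7)*(a + 1)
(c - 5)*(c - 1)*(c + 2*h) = c^3 + 2*c^2*h - 6*c^2 - 12*c*h + 5*c + 10*h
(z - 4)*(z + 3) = z^2 - z - 12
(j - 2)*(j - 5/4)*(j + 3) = j^3 - j^2/4 - 29*j/4 + 15/2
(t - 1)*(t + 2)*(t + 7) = t^3 + 8*t^2 + 5*t - 14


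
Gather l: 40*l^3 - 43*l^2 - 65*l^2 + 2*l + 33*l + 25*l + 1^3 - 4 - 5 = 40*l^3 - 108*l^2 + 60*l - 8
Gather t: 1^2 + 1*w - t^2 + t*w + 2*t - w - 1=-t^2 + t*(w + 2)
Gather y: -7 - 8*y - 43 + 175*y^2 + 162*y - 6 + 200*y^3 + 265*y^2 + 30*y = 200*y^3 + 440*y^2 + 184*y - 56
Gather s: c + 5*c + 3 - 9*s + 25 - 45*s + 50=6*c - 54*s + 78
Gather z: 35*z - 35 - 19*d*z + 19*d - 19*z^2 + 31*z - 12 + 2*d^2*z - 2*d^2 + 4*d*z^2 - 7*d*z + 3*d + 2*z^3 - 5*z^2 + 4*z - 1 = -2*d^2 + 22*d + 2*z^3 + z^2*(4*d - 24) + z*(2*d^2 - 26*d + 70) - 48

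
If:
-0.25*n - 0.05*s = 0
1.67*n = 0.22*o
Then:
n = -0.2*s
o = -1.51818181818182*s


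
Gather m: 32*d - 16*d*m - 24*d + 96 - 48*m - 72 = 8*d + m*(-16*d - 48) + 24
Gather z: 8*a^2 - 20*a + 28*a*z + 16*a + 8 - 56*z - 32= 8*a^2 - 4*a + z*(28*a - 56) - 24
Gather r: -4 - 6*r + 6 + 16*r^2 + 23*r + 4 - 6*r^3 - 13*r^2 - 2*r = -6*r^3 + 3*r^2 + 15*r + 6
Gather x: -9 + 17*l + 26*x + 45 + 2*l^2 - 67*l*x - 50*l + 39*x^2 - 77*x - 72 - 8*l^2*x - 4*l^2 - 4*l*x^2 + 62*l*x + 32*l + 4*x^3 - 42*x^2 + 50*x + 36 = -2*l^2 - l + 4*x^3 + x^2*(-4*l - 3) + x*(-8*l^2 - 5*l - 1)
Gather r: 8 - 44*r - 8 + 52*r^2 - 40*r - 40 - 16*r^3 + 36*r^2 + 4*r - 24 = -16*r^3 + 88*r^2 - 80*r - 64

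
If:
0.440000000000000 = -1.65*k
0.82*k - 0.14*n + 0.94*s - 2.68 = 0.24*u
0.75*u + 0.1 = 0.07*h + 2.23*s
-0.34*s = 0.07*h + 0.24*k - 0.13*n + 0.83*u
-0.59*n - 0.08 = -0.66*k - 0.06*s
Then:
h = -83.25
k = -0.27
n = 0.02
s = 4.44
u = 5.28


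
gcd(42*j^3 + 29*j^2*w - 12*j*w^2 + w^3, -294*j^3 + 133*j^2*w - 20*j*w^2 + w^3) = 42*j^2 - 13*j*w + w^2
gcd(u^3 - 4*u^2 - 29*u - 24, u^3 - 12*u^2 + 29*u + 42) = u + 1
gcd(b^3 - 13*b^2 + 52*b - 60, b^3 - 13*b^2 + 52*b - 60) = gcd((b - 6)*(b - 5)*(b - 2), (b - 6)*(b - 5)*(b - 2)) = b^3 - 13*b^2 + 52*b - 60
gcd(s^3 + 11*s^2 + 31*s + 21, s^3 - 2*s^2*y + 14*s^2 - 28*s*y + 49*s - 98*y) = s + 7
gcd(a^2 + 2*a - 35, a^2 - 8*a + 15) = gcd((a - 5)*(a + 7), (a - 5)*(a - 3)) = a - 5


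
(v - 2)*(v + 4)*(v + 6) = v^3 + 8*v^2 + 4*v - 48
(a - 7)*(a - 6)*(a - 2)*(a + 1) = a^4 - 14*a^3 + 53*a^2 - 16*a - 84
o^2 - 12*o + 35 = (o - 7)*(o - 5)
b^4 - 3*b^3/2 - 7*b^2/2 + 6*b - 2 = (b - 2)*(b - 1)*(b - 1/2)*(b + 2)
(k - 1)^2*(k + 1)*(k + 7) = k^4 + 6*k^3 - 8*k^2 - 6*k + 7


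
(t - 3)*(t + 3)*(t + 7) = t^3 + 7*t^2 - 9*t - 63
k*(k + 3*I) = k^2 + 3*I*k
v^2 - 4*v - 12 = (v - 6)*(v + 2)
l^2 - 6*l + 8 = (l - 4)*(l - 2)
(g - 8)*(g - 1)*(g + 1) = g^3 - 8*g^2 - g + 8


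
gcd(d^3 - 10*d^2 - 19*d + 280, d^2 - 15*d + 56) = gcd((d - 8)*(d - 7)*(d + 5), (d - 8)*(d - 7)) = d^2 - 15*d + 56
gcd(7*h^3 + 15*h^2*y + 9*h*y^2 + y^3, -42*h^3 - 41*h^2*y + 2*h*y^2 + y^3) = 7*h^2 + 8*h*y + y^2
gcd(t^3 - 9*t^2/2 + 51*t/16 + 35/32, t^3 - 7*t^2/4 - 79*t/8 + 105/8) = t^2 - 19*t/4 + 35/8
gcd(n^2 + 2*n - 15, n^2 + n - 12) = n - 3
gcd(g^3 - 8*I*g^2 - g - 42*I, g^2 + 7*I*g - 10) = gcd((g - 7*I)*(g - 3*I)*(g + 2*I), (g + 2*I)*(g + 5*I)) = g + 2*I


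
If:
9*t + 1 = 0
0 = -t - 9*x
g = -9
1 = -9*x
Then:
No Solution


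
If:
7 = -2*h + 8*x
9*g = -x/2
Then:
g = -x/18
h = 4*x - 7/2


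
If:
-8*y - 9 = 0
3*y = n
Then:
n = -27/8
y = -9/8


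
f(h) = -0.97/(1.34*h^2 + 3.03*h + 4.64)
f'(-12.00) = -0.00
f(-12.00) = -0.01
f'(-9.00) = -0.00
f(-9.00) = -0.01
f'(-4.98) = -0.02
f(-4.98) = -0.04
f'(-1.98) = -0.15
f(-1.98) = -0.25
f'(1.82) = 0.04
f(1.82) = -0.07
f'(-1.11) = 0.01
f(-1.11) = -0.33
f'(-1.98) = -0.15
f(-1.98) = -0.25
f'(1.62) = 0.04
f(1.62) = -0.07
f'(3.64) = 0.01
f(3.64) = -0.03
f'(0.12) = 0.13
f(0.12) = -0.19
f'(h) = -0.97*(-2.68*h - 3.03)/(1.34*h^2 + 3.03*h + 4.64)^2 = (2.5996*h + 2.9391)/(1.34*h^2 + 3.03*h + 4.64)^2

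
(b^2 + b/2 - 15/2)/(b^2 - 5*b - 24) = (b - 5/2)/(b - 8)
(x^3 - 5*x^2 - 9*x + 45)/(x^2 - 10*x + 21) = (x^2 - 2*x - 15)/(x - 7)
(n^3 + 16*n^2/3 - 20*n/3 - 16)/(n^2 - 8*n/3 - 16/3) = (n^2 + 4*n - 12)/(n - 4)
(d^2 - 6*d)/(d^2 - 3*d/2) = 2*(d - 6)/(2*d - 3)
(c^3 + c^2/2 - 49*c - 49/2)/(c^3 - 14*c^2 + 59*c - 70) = (2*c^2 + 15*c + 7)/(2*(c^2 - 7*c + 10))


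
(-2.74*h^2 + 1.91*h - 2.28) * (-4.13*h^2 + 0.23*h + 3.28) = 11.3162*h^4 - 8.5185*h^3 + 0.868499999999999*h^2 + 5.7404*h - 7.4784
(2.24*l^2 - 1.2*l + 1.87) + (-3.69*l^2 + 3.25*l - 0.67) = -1.45*l^2 + 2.05*l + 1.2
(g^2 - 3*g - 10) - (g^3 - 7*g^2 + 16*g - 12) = -g^3 + 8*g^2 - 19*g + 2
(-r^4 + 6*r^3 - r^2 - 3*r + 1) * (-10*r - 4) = 10*r^5 - 56*r^4 - 14*r^3 + 34*r^2 + 2*r - 4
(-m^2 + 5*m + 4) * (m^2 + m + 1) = -m^4 + 4*m^3 + 8*m^2 + 9*m + 4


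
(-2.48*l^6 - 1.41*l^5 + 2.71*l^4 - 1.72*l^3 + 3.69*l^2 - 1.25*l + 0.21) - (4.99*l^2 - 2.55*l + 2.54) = -2.48*l^6 - 1.41*l^5 + 2.71*l^4 - 1.72*l^3 - 1.3*l^2 + 1.3*l - 2.33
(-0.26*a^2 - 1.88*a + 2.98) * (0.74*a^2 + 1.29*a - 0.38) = -0.1924*a^4 - 1.7266*a^3 - 0.1212*a^2 + 4.5586*a - 1.1324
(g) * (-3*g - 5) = -3*g^2 - 5*g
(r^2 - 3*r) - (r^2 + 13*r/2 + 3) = -19*r/2 - 3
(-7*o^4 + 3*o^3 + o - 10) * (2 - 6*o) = 42*o^5 - 32*o^4 + 6*o^3 - 6*o^2 + 62*o - 20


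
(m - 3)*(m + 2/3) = m^2 - 7*m/3 - 2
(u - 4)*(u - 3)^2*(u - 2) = u^4 - 12*u^3 + 53*u^2 - 102*u + 72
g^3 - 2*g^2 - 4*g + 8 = (g - 2)^2*(g + 2)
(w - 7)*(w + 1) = w^2 - 6*w - 7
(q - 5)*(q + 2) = q^2 - 3*q - 10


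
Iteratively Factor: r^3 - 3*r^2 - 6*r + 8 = (r - 1)*(r^2 - 2*r - 8) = (r - 4)*(r - 1)*(r + 2)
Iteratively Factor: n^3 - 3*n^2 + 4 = (n + 1)*(n^2 - 4*n + 4) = (n - 2)*(n + 1)*(n - 2)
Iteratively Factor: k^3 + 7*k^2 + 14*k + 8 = (k + 2)*(k^2 + 5*k + 4) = (k + 2)*(k + 4)*(k + 1)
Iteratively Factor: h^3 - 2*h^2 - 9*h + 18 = (h - 2)*(h^2 - 9) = (h - 2)*(h + 3)*(h - 3)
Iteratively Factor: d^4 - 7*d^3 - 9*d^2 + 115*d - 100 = (d - 5)*(d^3 - 2*d^2 - 19*d + 20) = (d - 5)*(d - 1)*(d^2 - d - 20) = (d - 5)^2*(d - 1)*(d + 4)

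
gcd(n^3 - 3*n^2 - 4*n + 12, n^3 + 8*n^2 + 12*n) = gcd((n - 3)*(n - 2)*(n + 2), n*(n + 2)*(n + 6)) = n + 2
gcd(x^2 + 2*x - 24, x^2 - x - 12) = x - 4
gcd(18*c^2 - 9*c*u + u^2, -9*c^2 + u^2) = -3*c + u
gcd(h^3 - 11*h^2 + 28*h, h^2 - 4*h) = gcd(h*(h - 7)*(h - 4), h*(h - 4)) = h^2 - 4*h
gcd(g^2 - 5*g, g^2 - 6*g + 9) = 1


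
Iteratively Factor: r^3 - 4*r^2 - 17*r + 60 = (r - 3)*(r^2 - r - 20) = (r - 3)*(r + 4)*(r - 5)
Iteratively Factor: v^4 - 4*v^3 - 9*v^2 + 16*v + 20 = (v + 1)*(v^3 - 5*v^2 - 4*v + 20) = (v - 5)*(v + 1)*(v^2 - 4) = (v - 5)*(v + 1)*(v + 2)*(v - 2)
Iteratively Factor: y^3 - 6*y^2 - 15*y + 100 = (y - 5)*(y^2 - y - 20) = (y - 5)*(y + 4)*(y - 5)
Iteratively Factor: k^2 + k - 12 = (k + 4)*(k - 3)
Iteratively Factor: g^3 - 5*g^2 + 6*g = (g - 3)*(g^2 - 2*g) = g*(g - 3)*(g - 2)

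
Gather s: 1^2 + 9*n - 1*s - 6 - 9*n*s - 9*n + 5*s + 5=s*(4 - 9*n)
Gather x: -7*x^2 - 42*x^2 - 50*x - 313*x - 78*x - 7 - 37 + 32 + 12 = -49*x^2 - 441*x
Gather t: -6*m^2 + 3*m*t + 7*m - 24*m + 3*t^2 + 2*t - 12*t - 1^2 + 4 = -6*m^2 - 17*m + 3*t^2 + t*(3*m - 10) + 3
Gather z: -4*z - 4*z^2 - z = -4*z^2 - 5*z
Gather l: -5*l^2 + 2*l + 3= -5*l^2 + 2*l + 3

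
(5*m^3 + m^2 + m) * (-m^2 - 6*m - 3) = -5*m^5 - 31*m^4 - 22*m^3 - 9*m^2 - 3*m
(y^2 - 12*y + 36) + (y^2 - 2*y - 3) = 2*y^2 - 14*y + 33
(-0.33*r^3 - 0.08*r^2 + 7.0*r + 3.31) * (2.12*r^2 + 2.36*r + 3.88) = -0.6996*r^5 - 0.9484*r^4 + 13.3708*r^3 + 23.2268*r^2 + 34.9716*r + 12.8428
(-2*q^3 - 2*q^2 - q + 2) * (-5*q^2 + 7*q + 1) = 10*q^5 - 4*q^4 - 11*q^3 - 19*q^2 + 13*q + 2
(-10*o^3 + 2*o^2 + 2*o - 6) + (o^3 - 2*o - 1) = -9*o^3 + 2*o^2 - 7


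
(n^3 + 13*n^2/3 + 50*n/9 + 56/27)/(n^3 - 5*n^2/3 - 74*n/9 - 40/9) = (9*n^2 + 33*n + 28)/(3*(3*n^2 - 7*n - 20))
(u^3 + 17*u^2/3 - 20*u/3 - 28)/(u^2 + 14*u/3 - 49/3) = (u^2 + 8*u + 12)/(u + 7)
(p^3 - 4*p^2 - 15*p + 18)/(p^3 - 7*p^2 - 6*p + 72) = (p - 1)/(p - 4)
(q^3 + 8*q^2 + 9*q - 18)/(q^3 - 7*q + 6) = (q + 6)/(q - 2)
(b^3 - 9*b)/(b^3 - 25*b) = (b^2 - 9)/(b^2 - 25)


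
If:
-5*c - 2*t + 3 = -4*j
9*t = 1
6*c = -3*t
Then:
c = -1/18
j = -55/72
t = 1/9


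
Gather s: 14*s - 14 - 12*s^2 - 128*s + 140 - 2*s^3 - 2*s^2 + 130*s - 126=-2*s^3 - 14*s^2 + 16*s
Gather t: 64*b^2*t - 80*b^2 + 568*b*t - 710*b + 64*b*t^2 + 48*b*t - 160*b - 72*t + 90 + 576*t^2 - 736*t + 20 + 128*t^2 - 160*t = -80*b^2 - 870*b + t^2*(64*b + 704) + t*(64*b^2 + 616*b - 968) + 110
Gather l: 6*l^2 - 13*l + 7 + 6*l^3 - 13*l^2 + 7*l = 6*l^3 - 7*l^2 - 6*l + 7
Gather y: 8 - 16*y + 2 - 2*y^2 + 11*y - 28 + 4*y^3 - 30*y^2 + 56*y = 4*y^3 - 32*y^2 + 51*y - 18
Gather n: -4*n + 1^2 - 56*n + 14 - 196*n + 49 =64 - 256*n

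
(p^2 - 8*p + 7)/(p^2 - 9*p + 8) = (p - 7)/(p - 8)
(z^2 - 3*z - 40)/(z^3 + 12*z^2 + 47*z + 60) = (z - 8)/(z^2 + 7*z + 12)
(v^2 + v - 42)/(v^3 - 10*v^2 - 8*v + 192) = (v + 7)/(v^2 - 4*v - 32)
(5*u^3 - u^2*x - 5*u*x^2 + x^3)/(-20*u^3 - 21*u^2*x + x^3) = (-u + x)/(4*u + x)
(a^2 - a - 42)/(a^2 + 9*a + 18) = (a - 7)/(a + 3)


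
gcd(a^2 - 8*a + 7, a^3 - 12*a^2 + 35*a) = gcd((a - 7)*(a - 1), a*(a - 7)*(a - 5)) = a - 7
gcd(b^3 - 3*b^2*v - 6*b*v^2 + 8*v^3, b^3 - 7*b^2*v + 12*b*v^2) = -b + 4*v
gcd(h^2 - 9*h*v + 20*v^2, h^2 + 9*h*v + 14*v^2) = 1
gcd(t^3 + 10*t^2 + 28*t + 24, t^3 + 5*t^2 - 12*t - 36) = t^2 + 8*t + 12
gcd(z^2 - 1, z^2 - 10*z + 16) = 1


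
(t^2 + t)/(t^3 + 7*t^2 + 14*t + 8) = t/(t^2 + 6*t + 8)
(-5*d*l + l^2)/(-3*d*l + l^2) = (5*d - l)/(3*d - l)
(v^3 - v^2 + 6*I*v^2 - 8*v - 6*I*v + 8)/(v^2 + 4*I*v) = v - 1 + 2*I - 2*I/v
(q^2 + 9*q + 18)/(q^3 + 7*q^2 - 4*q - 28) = (q^2 + 9*q + 18)/(q^3 + 7*q^2 - 4*q - 28)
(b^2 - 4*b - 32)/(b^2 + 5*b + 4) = (b - 8)/(b + 1)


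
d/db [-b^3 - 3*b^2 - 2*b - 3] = -3*b^2 - 6*b - 2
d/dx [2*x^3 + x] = 6*x^2 + 1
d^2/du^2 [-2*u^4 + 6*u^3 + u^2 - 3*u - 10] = -24*u^2 + 36*u + 2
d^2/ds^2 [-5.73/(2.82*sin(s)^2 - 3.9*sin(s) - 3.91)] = (-182.269008*sin(s)^4 + 189.05562*sin(s)^3 - 66.470292*sin(s)^2 - 290.73447*sin(s) + 300.666852)/(-2.82*sin(s)^2 + 3.9*sin(s) + 3.91)^3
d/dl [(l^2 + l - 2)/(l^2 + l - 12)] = -(20*l + 10)/(l^2 + l - 12)^2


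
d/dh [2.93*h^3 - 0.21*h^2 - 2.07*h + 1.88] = 8.79*h^2 - 0.42*h - 2.07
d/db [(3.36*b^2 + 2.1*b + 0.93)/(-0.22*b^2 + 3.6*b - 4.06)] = (12.558*b^2 - 26.874*b - 11.874)/(0.0484*b^4 - 1.584*b^3 + 14.7464*b^2 - 29.232*b + 16.4836)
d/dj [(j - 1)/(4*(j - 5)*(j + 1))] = (-j^2 + 2*j - 9)/(4*(j^4 - 8*j^3 + 6*j^2 + 40*j + 25))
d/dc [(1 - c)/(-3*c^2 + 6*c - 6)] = c*(2 - c)/(3*(c^4 - 4*c^3 + 8*c^2 - 8*c + 4))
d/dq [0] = 0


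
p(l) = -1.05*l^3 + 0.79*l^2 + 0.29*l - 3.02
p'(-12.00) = -472.27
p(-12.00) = 1921.66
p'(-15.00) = -732.16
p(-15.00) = 3714.13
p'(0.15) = 0.46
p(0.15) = -2.96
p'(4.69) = -61.59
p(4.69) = -92.60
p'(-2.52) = -23.70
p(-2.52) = 18.07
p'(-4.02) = -56.97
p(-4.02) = 76.79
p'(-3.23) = -37.68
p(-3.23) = 39.67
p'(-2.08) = -16.62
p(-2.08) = 9.24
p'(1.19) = -2.29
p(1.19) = -3.33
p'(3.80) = -39.19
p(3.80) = -48.13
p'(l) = -3.15*l^2 + 1.58*l + 0.29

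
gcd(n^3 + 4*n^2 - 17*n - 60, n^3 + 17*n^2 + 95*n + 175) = n + 5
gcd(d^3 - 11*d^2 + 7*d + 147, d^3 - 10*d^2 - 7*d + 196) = d^2 - 14*d + 49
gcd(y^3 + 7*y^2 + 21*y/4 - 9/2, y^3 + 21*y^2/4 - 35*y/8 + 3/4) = y^2 + 11*y/2 - 3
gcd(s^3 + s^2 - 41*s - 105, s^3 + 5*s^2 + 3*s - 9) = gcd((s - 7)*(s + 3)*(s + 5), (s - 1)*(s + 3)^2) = s + 3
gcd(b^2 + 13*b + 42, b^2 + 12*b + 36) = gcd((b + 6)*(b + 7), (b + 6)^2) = b + 6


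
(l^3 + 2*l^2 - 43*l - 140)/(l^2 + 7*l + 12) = (l^2 - 2*l - 35)/(l + 3)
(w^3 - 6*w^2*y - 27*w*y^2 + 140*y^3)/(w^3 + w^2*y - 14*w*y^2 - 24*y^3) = (w^2 - 2*w*y - 35*y^2)/(w^2 + 5*w*y + 6*y^2)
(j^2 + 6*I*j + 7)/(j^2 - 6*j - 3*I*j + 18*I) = (j^2 + 6*I*j + 7)/(j^2 - 6*j - 3*I*j + 18*I)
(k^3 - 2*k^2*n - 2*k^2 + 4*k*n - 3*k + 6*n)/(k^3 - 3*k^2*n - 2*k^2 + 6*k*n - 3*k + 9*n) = (k - 2*n)/(k - 3*n)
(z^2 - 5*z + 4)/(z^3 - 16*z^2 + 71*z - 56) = (z - 4)/(z^2 - 15*z + 56)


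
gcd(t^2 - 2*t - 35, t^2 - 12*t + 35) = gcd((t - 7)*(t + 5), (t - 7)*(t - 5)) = t - 7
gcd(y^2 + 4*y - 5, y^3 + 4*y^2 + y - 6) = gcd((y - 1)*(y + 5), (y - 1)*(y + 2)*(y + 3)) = y - 1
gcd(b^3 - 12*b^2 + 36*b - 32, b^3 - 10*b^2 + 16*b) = b^2 - 10*b + 16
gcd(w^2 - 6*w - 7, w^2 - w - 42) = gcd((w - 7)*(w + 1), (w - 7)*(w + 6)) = w - 7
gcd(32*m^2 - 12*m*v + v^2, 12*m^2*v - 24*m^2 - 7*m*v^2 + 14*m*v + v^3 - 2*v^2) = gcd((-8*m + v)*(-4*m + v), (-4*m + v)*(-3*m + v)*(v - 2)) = -4*m + v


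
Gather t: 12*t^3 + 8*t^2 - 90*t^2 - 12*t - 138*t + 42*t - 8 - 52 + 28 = 12*t^3 - 82*t^2 - 108*t - 32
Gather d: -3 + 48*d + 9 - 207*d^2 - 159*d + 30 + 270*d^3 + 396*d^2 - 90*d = 270*d^3 + 189*d^2 - 201*d + 36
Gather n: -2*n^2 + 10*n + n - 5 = -2*n^2 + 11*n - 5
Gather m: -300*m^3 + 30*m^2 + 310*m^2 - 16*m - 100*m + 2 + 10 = -300*m^3 + 340*m^2 - 116*m + 12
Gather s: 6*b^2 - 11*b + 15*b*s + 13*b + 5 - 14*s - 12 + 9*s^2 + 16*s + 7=6*b^2 + 2*b + 9*s^2 + s*(15*b + 2)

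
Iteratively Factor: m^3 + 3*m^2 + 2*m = (m + 2)*(m^2 + m) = (m + 1)*(m + 2)*(m)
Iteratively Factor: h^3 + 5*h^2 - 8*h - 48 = (h + 4)*(h^2 + h - 12) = (h - 3)*(h + 4)*(h + 4)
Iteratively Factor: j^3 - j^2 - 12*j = (j + 3)*(j^2 - 4*j) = (j - 4)*(j + 3)*(j)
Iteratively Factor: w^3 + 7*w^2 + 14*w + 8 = (w + 2)*(w^2 + 5*w + 4) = (w + 1)*(w + 2)*(w + 4)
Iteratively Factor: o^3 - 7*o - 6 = (o - 3)*(o^2 + 3*o + 2) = (o - 3)*(o + 1)*(o + 2)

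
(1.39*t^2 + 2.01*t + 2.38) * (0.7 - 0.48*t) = -0.6672*t^3 + 0.00819999999999999*t^2 + 0.2646*t + 1.666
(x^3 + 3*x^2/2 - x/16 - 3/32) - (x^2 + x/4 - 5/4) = x^3 + x^2/2 - 5*x/16 + 37/32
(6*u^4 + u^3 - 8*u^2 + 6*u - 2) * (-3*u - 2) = -18*u^5 - 15*u^4 + 22*u^3 - 2*u^2 - 6*u + 4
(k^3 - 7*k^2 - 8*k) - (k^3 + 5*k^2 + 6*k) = -12*k^2 - 14*k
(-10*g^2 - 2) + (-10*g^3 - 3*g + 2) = -10*g^3 - 10*g^2 - 3*g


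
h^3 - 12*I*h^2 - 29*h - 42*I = (h - 7*I)*(h - 6*I)*(h + I)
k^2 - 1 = (k - 1)*(k + 1)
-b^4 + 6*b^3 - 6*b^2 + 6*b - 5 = (b - 5)*(b + I)*(I*b + 1)*(I*b - I)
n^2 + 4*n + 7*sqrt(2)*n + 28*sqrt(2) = (n + 4)*(n + 7*sqrt(2))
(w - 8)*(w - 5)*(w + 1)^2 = w^4 - 11*w^3 + 15*w^2 + 67*w + 40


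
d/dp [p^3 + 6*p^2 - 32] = 3*p*(p + 4)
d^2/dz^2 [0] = 0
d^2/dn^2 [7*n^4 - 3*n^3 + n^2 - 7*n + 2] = 84*n^2 - 18*n + 2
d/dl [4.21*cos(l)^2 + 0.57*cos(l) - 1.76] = -(8.42*cos(l) + 0.57)*sin(l)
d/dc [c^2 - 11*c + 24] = 2*c - 11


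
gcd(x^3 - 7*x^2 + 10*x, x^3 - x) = x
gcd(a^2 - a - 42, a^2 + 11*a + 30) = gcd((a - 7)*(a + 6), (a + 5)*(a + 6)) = a + 6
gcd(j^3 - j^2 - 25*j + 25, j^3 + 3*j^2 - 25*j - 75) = j^2 - 25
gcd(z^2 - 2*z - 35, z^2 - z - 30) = z + 5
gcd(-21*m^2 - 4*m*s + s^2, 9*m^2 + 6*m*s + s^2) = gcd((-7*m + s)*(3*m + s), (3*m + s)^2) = 3*m + s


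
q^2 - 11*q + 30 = (q - 6)*(q - 5)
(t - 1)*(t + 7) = t^2 + 6*t - 7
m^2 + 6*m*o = m*(m + 6*o)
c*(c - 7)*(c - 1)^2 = c^4 - 9*c^3 + 15*c^2 - 7*c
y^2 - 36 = (y - 6)*(y + 6)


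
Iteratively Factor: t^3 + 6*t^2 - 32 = (t + 4)*(t^2 + 2*t - 8) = (t + 4)^2*(t - 2)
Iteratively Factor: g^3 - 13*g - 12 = (g - 4)*(g^2 + 4*g + 3) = (g - 4)*(g + 1)*(g + 3)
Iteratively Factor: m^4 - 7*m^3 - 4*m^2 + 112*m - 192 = (m - 4)*(m^3 - 3*m^2 - 16*m + 48) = (m - 4)*(m - 3)*(m^2 - 16) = (m - 4)*(m - 3)*(m + 4)*(m - 4)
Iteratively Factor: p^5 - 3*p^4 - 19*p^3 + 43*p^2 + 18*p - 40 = (p + 4)*(p^4 - 7*p^3 + 9*p^2 + 7*p - 10) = (p - 1)*(p + 4)*(p^3 - 6*p^2 + 3*p + 10) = (p - 5)*(p - 1)*(p + 4)*(p^2 - p - 2) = (p - 5)*(p - 1)*(p + 1)*(p + 4)*(p - 2)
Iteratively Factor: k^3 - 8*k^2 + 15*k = (k)*(k^2 - 8*k + 15) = k*(k - 5)*(k - 3)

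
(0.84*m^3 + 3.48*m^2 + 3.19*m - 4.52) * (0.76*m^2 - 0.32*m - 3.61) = 0.6384*m^5 + 2.376*m^4 - 1.7216*m^3 - 17.0188*m^2 - 10.0695*m + 16.3172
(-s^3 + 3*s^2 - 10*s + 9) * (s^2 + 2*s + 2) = -s^5 + s^4 - 6*s^3 - 5*s^2 - 2*s + 18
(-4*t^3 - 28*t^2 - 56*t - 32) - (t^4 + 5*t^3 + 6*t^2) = -t^4 - 9*t^3 - 34*t^2 - 56*t - 32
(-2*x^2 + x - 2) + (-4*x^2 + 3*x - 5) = -6*x^2 + 4*x - 7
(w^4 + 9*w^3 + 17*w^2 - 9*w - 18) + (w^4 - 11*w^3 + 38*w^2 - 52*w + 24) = 2*w^4 - 2*w^3 + 55*w^2 - 61*w + 6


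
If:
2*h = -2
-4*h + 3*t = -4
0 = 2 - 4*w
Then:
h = -1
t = -8/3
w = 1/2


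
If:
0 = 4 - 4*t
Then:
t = 1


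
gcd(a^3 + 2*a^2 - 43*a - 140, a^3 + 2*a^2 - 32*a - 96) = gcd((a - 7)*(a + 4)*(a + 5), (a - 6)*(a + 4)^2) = a + 4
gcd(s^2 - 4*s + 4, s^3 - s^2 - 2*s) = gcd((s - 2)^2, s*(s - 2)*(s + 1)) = s - 2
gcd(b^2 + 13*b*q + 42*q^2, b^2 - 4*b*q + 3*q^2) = 1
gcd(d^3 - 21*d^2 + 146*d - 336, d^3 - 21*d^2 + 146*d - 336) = d^3 - 21*d^2 + 146*d - 336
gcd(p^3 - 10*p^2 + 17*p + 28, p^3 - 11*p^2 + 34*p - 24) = p - 4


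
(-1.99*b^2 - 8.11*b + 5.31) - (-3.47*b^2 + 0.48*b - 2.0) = 1.48*b^2 - 8.59*b + 7.31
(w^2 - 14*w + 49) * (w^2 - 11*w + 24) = w^4 - 25*w^3 + 227*w^2 - 875*w + 1176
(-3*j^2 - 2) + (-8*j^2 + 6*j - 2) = -11*j^2 + 6*j - 4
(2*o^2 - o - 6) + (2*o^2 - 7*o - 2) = 4*o^2 - 8*o - 8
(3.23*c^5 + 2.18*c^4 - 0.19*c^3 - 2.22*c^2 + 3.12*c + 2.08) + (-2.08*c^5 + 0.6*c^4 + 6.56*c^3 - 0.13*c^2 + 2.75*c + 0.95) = 1.15*c^5 + 2.78*c^4 + 6.37*c^3 - 2.35*c^2 + 5.87*c + 3.03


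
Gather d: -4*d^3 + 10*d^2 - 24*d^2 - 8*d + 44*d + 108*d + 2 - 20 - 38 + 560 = -4*d^3 - 14*d^2 + 144*d + 504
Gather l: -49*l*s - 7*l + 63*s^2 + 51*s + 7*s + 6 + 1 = l*(-49*s - 7) + 63*s^2 + 58*s + 7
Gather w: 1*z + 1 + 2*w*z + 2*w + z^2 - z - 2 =w*(2*z + 2) + z^2 - 1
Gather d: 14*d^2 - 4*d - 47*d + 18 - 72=14*d^2 - 51*d - 54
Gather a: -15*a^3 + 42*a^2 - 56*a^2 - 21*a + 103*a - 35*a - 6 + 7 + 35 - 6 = -15*a^3 - 14*a^2 + 47*a + 30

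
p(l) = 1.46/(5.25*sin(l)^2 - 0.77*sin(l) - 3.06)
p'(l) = 1.46*(-10.5*sin(l)*cos(l) + 0.77*cos(l))/(5.25*sin(l)^2 - 0.77*sin(l) - 3.06)^2 = (1.1242 - 15.33*sin(l))*cos(l)/(-5.25*sin(l)^2 + 0.77*sin(l) + 3.06)^2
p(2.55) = -0.79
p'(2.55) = 1.79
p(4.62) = 0.50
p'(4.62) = -0.18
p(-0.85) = 3.03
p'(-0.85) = 35.96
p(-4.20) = 5.68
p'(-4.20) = 90.82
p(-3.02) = -0.51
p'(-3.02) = -0.35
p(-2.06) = 0.85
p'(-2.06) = -2.35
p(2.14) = 89.09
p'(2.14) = 23656.30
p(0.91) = -3.69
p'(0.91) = -43.08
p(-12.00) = -0.74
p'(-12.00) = -1.56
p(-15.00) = -4.30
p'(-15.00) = -73.25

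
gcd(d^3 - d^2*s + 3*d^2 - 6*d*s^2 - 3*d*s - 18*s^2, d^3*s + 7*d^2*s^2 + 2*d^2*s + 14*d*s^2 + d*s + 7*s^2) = 1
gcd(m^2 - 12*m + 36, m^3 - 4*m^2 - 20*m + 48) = m - 6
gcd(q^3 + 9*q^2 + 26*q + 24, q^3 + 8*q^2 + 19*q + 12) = q^2 + 7*q + 12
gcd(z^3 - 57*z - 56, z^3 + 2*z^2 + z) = z + 1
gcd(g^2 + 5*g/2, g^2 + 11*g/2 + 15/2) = g + 5/2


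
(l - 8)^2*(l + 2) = l^3 - 14*l^2 + 32*l + 128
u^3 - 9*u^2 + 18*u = u*(u - 6)*(u - 3)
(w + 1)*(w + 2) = w^2 + 3*w + 2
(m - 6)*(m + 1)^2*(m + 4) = m^4 - 27*m^2 - 50*m - 24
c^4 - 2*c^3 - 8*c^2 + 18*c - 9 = (c - 3)*(c - 1)^2*(c + 3)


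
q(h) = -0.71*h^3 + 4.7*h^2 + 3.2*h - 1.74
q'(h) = -2.13*h^2 + 9.4*h + 3.2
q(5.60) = 38.88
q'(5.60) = -10.96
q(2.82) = 28.74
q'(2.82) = 12.77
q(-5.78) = 273.88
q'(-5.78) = -122.29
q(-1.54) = 7.07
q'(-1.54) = -16.33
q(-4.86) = 175.22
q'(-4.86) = -92.79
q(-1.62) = 8.43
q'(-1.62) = -17.62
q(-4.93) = 181.79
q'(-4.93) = -94.91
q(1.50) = 11.24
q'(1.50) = 12.51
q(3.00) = 30.99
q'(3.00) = 12.23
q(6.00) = 33.30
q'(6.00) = -17.08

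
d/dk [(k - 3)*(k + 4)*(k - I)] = 3*k^2 + 2*k*(1 - I) - 12 - I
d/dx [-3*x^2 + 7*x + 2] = 7 - 6*x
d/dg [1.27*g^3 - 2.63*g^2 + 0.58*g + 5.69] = 3.81*g^2 - 5.26*g + 0.58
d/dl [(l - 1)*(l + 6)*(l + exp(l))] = l^2*exp(l) + 3*l^2 + 7*l*exp(l) + 10*l - exp(l) - 6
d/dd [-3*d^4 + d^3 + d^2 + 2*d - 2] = -12*d^3 + 3*d^2 + 2*d + 2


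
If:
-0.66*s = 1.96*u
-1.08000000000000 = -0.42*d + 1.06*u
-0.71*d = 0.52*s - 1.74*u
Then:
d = 5.66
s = -3.63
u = 1.22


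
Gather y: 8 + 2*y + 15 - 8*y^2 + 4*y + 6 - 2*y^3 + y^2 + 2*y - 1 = -2*y^3 - 7*y^2 + 8*y + 28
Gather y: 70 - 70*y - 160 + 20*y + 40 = -50*y - 50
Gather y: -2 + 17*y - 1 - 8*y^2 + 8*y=-8*y^2 + 25*y - 3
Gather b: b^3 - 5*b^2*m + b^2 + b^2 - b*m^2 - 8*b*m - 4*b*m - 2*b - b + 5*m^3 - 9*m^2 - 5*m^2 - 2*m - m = b^3 + b^2*(2 - 5*m) + b*(-m^2 - 12*m - 3) + 5*m^3 - 14*m^2 - 3*m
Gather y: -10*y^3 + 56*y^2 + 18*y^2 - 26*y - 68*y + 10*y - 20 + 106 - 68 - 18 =-10*y^3 + 74*y^2 - 84*y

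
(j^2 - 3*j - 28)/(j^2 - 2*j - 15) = (-j^2 + 3*j + 28)/(-j^2 + 2*j + 15)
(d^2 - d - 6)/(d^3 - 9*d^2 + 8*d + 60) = (d - 3)/(d^2 - 11*d + 30)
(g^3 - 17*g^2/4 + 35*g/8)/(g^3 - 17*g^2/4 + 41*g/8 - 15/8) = g*(4*g - 7)/(4*g^2 - 7*g + 3)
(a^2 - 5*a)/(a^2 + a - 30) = a/(a + 6)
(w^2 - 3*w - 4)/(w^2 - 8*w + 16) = (w + 1)/(w - 4)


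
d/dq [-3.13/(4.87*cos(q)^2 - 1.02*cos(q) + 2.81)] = (3.1926 - 30.4862*cos(q))*sin(q)/(4.87*cos(q)^2 - 1.02*cos(q) + 2.81)^2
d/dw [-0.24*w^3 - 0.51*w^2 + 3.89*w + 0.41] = -0.72*w^2 - 1.02*w + 3.89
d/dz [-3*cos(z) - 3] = 3*sin(z)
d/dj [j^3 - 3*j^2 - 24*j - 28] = 3*j^2 - 6*j - 24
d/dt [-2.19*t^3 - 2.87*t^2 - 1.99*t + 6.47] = -6.57*t^2 - 5.74*t - 1.99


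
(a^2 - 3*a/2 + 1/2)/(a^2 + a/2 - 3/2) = (2*a - 1)/(2*a + 3)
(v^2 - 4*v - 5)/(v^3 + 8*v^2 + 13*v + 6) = (v - 5)/(v^2 + 7*v + 6)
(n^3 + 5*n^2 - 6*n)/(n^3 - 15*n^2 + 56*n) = (n^2 + 5*n - 6)/(n^2 - 15*n + 56)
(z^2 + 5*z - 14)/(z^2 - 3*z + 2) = (z + 7)/(z - 1)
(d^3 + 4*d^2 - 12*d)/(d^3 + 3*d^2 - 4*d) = (d^2 + 4*d - 12)/(d^2 + 3*d - 4)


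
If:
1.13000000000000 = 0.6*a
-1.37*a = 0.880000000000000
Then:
No Solution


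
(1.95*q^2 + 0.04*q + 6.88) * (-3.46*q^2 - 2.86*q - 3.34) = -6.747*q^4 - 5.7154*q^3 - 30.4322*q^2 - 19.8104*q - 22.9792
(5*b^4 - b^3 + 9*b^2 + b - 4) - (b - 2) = 5*b^4 - b^3 + 9*b^2 - 2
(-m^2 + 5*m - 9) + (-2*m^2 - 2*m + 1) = -3*m^2 + 3*m - 8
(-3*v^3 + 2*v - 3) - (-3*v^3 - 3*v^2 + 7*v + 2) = 3*v^2 - 5*v - 5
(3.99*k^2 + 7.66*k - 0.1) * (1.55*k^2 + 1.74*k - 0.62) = 6.1845*k^4 + 18.8156*k^3 + 10.6996*k^2 - 4.9232*k + 0.062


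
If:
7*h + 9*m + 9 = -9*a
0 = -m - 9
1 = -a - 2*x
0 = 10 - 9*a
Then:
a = 10/9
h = 62/7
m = -9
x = -19/18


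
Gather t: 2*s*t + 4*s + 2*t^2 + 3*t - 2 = 4*s + 2*t^2 + t*(2*s + 3) - 2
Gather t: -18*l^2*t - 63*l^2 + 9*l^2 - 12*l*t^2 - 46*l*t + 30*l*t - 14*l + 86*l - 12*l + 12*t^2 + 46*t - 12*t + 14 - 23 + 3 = -54*l^2 + 60*l + t^2*(12 - 12*l) + t*(-18*l^2 - 16*l + 34) - 6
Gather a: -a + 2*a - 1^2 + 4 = a + 3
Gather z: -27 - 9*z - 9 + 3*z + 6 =-6*z - 30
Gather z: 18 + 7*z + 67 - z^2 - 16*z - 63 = -z^2 - 9*z + 22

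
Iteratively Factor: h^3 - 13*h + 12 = (h + 4)*(h^2 - 4*h + 3) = (h - 1)*(h + 4)*(h - 3)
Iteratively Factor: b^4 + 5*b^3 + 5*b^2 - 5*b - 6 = (b + 3)*(b^3 + 2*b^2 - b - 2) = (b + 2)*(b + 3)*(b^2 - 1) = (b + 1)*(b + 2)*(b + 3)*(b - 1)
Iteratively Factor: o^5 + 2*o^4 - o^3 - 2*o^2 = (o)*(o^4 + 2*o^3 - o^2 - 2*o) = o*(o - 1)*(o^3 + 3*o^2 + 2*o) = o^2*(o - 1)*(o^2 + 3*o + 2) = o^2*(o - 1)*(o + 2)*(o + 1)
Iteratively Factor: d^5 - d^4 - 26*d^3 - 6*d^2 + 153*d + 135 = (d + 3)*(d^4 - 4*d^3 - 14*d^2 + 36*d + 45) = (d + 1)*(d + 3)*(d^3 - 5*d^2 - 9*d + 45) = (d + 1)*(d + 3)^2*(d^2 - 8*d + 15) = (d - 5)*(d + 1)*(d + 3)^2*(d - 3)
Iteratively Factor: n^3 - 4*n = (n + 2)*(n^2 - 2*n) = n*(n + 2)*(n - 2)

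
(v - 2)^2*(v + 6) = v^3 + 2*v^2 - 20*v + 24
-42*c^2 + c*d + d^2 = (-6*c + d)*(7*c + d)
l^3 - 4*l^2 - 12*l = l*(l - 6)*(l + 2)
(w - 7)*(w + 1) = w^2 - 6*w - 7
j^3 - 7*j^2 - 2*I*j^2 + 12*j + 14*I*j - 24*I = (j - 4)*(j - 3)*(j - 2*I)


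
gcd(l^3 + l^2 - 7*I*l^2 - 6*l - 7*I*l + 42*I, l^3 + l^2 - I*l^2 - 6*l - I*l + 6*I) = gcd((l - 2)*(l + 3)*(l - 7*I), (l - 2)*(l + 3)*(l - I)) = l^2 + l - 6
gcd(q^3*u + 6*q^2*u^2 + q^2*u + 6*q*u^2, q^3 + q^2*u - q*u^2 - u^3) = 1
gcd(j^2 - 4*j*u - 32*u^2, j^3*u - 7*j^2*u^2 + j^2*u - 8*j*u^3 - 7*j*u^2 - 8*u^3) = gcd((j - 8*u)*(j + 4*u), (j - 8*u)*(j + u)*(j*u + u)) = -j + 8*u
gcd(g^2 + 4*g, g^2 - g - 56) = 1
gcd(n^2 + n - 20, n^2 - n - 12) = n - 4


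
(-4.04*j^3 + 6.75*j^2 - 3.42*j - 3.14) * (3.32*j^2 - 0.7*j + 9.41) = -13.4128*j^5 + 25.238*j^4 - 54.0958*j^3 + 55.4867*j^2 - 29.9842*j - 29.5474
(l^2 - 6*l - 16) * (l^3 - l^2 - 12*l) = l^5 - 7*l^4 - 22*l^3 + 88*l^2 + 192*l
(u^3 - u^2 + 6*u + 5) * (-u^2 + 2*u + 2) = -u^5 + 3*u^4 - 6*u^3 + 5*u^2 + 22*u + 10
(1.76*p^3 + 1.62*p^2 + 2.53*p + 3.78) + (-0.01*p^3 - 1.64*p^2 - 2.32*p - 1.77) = 1.75*p^3 - 0.0199999999999998*p^2 + 0.21*p + 2.01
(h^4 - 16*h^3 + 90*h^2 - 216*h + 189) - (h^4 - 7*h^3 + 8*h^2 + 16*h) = -9*h^3 + 82*h^2 - 232*h + 189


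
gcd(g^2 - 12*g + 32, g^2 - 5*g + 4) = g - 4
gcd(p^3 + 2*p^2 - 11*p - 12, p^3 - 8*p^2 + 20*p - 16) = 1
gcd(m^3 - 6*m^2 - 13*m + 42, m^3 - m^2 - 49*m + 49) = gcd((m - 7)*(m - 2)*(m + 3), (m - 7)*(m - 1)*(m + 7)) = m - 7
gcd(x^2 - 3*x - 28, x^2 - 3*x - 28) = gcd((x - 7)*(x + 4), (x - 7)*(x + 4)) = x^2 - 3*x - 28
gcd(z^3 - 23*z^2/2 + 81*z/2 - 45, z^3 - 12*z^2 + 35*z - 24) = z - 3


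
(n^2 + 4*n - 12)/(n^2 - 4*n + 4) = (n + 6)/(n - 2)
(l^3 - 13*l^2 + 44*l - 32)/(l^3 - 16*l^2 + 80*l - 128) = (l - 1)/(l - 4)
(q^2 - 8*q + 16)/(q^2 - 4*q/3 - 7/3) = 3*(-q^2 + 8*q - 16)/(-3*q^2 + 4*q + 7)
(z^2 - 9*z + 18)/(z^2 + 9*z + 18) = (z^2 - 9*z + 18)/(z^2 + 9*z + 18)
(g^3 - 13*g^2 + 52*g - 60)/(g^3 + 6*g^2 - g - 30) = (g^2 - 11*g + 30)/(g^2 + 8*g + 15)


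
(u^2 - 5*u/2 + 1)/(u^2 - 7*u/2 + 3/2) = (u - 2)/(u - 3)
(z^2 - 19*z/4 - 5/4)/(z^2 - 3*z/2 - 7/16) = 4*(z - 5)/(4*z - 7)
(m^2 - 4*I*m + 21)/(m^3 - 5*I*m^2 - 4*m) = (-m^2 + 4*I*m - 21)/(m*(-m^2 + 5*I*m + 4))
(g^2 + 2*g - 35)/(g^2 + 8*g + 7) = (g - 5)/(g + 1)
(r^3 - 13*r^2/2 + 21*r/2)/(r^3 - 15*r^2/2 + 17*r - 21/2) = r/(r - 1)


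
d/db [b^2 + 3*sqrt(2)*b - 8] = 2*b + 3*sqrt(2)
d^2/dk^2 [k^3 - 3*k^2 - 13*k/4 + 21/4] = 6*k - 6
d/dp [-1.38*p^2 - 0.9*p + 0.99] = -2.76*p - 0.9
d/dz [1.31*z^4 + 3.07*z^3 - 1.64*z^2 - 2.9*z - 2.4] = 5.24*z^3 + 9.21*z^2 - 3.28*z - 2.9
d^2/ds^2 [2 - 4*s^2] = -8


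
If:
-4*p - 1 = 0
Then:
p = -1/4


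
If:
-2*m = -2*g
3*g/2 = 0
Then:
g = 0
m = 0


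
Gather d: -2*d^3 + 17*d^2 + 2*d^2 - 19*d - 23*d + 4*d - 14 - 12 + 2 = -2*d^3 + 19*d^2 - 38*d - 24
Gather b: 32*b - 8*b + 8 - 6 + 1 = 24*b + 3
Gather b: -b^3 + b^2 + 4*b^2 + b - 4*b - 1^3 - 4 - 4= -b^3 + 5*b^2 - 3*b - 9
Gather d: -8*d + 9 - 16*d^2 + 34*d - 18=-16*d^2 + 26*d - 9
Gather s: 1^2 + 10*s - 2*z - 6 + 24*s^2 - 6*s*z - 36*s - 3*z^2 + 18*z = 24*s^2 + s*(-6*z - 26) - 3*z^2 + 16*z - 5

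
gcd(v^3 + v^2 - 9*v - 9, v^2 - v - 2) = v + 1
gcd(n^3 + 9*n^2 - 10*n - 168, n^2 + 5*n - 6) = n + 6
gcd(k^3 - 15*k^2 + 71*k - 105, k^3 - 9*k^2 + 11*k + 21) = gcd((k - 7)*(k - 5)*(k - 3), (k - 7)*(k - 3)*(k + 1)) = k^2 - 10*k + 21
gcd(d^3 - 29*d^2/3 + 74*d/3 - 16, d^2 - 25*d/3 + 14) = d - 6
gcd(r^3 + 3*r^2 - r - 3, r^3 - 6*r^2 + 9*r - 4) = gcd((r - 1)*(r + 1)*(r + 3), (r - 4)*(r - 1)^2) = r - 1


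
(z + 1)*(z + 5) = z^2 + 6*z + 5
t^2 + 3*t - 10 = (t - 2)*(t + 5)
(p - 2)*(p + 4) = p^2 + 2*p - 8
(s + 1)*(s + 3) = s^2 + 4*s + 3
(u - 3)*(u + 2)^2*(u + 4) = u^4 + 5*u^3 - 4*u^2 - 44*u - 48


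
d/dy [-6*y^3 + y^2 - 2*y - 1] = -18*y^2 + 2*y - 2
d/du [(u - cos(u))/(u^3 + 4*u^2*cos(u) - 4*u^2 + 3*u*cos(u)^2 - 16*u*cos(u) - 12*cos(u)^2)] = (-(u - cos(u))*(-4*u^2*sin(u) + 3*u^2 + 16*u*sin(u) - 3*u*sin(2*u) + 8*u*cos(u) - 8*u + 12*sin(2*u) + 3*cos(u)^2 - 16*cos(u)) + (sin(u) + 1)*(u^3 + 4*u^2*cos(u) - 4*u^2 + 3*u*cos(u)^2 - 16*u*cos(u) - 12*cos(u)^2))/((u - 4)^2*(u + cos(u))^2*(u + 3*cos(u))^2)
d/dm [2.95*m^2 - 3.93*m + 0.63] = 5.9*m - 3.93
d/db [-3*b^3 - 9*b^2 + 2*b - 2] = -9*b^2 - 18*b + 2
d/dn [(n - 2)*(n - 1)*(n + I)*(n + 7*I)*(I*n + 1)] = 5*I*n^4 - 4*n^3*(7 + 3*I) + 9*n^2*(7 + I) - 6*n*(7 + I) + 21 + 2*I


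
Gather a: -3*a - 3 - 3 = -3*a - 6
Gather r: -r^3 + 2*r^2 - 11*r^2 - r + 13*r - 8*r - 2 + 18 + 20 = -r^3 - 9*r^2 + 4*r + 36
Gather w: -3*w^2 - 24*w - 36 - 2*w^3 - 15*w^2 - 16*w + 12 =-2*w^3 - 18*w^2 - 40*w - 24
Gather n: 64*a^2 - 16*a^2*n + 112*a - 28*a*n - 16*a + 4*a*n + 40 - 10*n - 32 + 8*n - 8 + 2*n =64*a^2 + 96*a + n*(-16*a^2 - 24*a)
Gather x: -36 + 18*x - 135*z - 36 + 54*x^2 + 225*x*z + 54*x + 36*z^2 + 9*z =54*x^2 + x*(225*z + 72) + 36*z^2 - 126*z - 72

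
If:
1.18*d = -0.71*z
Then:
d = -0.601694915254237*z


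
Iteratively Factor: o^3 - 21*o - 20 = (o - 5)*(o^2 + 5*o + 4) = (o - 5)*(o + 1)*(o + 4)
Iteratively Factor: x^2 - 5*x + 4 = (x - 1)*(x - 4)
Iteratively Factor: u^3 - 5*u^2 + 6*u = (u - 2)*(u^2 - 3*u) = u*(u - 2)*(u - 3)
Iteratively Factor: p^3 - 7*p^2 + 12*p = (p)*(p^2 - 7*p + 12) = p*(p - 4)*(p - 3)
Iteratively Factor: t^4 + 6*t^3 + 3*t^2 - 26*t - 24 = (t - 2)*(t^3 + 8*t^2 + 19*t + 12) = (t - 2)*(t + 4)*(t^2 + 4*t + 3) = (t - 2)*(t + 3)*(t + 4)*(t + 1)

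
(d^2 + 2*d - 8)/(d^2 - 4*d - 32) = (d - 2)/(d - 8)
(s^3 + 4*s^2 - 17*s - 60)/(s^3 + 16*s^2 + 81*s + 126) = (s^2 + s - 20)/(s^2 + 13*s + 42)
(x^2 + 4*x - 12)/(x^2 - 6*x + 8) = (x + 6)/(x - 4)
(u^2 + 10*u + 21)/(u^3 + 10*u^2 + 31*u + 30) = (u + 7)/(u^2 + 7*u + 10)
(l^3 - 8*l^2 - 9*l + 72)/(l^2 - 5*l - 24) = l - 3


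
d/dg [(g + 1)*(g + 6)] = 2*g + 7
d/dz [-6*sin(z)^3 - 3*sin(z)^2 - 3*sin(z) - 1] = 3*(-2*sin(z) + 3*cos(2*z) - 4)*cos(z)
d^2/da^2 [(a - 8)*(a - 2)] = 2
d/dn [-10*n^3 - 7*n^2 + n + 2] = -30*n^2 - 14*n + 1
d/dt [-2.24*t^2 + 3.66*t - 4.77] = 3.66 - 4.48*t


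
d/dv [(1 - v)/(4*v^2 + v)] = (4*v^2 - 8*v - 1)/(v^2*(16*v^2 + 8*v + 1))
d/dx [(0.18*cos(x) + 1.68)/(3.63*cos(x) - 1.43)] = 6.3558*sin(x)/(3.63*cos(x) - 1.43)^2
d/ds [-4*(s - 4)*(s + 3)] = 4 - 8*s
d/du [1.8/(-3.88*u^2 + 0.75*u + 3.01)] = (13.968*u - 1.35)/(-3.88*u^2 + 0.75*u + 3.01)^2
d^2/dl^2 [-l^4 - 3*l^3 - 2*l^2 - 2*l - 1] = -12*l^2 - 18*l - 4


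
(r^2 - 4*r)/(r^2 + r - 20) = r/(r + 5)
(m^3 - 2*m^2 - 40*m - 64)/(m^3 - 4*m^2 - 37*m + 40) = (m^2 + 6*m + 8)/(m^2 + 4*m - 5)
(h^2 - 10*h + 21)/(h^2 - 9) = (h - 7)/(h + 3)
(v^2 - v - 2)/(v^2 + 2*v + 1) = (v - 2)/(v + 1)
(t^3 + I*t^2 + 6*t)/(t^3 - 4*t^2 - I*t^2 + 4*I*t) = (t^2 + I*t + 6)/(t^2 - 4*t - I*t + 4*I)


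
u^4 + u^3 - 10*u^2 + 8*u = u*(u - 2)*(u - 1)*(u + 4)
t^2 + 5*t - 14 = (t - 2)*(t + 7)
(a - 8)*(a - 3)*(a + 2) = a^3 - 9*a^2 + 2*a + 48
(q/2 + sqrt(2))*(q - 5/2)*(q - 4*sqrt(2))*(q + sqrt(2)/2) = q^4/2 - 5*q^3/4 - 3*sqrt(2)*q^3/4 - 9*q^2 + 15*sqrt(2)*q^2/8 - 4*sqrt(2)*q + 45*q/2 + 10*sqrt(2)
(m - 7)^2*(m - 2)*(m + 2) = m^4 - 14*m^3 + 45*m^2 + 56*m - 196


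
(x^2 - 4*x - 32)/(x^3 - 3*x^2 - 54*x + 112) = (x + 4)/(x^2 + 5*x - 14)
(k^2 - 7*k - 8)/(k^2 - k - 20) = (-k^2 + 7*k + 8)/(-k^2 + k + 20)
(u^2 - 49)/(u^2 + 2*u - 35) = (u - 7)/(u - 5)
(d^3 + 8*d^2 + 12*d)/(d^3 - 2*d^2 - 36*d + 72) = d*(d + 2)/(d^2 - 8*d + 12)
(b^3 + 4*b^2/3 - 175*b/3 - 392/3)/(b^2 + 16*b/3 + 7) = (b^2 - b - 56)/(b + 3)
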